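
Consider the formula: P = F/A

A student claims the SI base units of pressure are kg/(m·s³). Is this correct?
Units of each symbol in P = F/A:
  F (force): kg·m/s²
  A (area): m²  → in the denominator, contributes 1/m²

Multiplying the contributions: [kg·m/s²] · [1/m²]
Adding exponents of each base unit: kg: 1, m: -1, s: -2
SI base units of pressure: kg/(m·s²)

The claimed units kg/(m·s³) (exponents kg: 1, m: -1, s: -3) do not match the derived units kg/(m·s²) (exponents kg: 1, m: -1, s: -2), so the claim is incorrect.

Answer: No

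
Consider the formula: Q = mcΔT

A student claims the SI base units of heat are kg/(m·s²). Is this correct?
Units of each symbol in Q = mcΔT:
  m (mass): kg
  c (specific heat capacity, in J/(kg·K)): m²/(s²·K)
  ΔT (temperature change): K

Multiplying the contributions: [kg] · [m²/(s²·K)] · [K]
Adding exponents of each base unit: kg: 1, m: 2, s: -2
SI base units of heat: kg·m²/s²

The claimed units kg/(m·s²) (exponents kg: 1, m: -1, s: -2) do not match the derived units kg·m²/s² (exponents kg: 1, m: 2, s: -2), so the claim is incorrect.

Answer: No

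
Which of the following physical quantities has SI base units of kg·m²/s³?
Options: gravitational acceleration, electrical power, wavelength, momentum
Checking the SI base units of each option:
  gravitational acceleration (g = GM/r²): m/s²  ✗
  electrical power (P = IV): kg·m²/s³  ✓ matches
  wavelength (λ = v/f): m  ✗
  momentum (p = mv): kg·m/s  ✗

Only electrical power has units kg·m²/s³.

Answer: electrical power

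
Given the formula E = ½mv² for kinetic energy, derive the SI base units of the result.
Units of each symbol in E = ½mv²:
  m (mass): kg
  v (speed): m/s  → to the power 2, contributes m²/s²
  The factor ½ is dimensionless.

Multiplying the contributions: [kg] · [m²/s²]
Adding exponents of each base unit: kg: 1, m: 2, s: -2
SI base units of kinetic energy: kg·m²/s²

Answer: kg·m²/s²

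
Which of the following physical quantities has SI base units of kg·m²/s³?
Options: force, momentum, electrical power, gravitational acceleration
Checking the SI base units of each option:
  force (F = ma): kg·m/s²  ✗
  momentum (p = mv): kg·m/s  ✗
  electrical power (P = IV): kg·m²/s³  ✓ matches
  gravitational acceleration (g = GM/r²): m/s²  ✗

Only electrical power has units kg·m²/s³.

Answer: electrical power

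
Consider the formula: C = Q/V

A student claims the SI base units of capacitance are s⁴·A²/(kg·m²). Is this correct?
Units of each symbol in C = Q/V:
  Q (charge, in coulombs): s·A
  V (voltage, in volts): kg·m²/(s³·A)  → in the denominator, contributes s³·A/(kg·m²)

Multiplying the contributions: [s·A] · [s³·A/(kg·m²)]
Adding exponents of each base unit: kg: -1, m: -2, s: 4, A: 2
SI base units of capacitance: s⁴·A²/(kg·m²)

The claimed units s⁴·A²/(kg·m²) match the derived units, so the claim is correct.

Answer: Yes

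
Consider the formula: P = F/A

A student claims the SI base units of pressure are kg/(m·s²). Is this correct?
Units of each symbol in P = F/A:
  F (force): kg·m/s²
  A (area): m²  → in the denominator, contributes 1/m²

Multiplying the contributions: [kg·m/s²] · [1/m²]
Adding exponents of each base unit: kg: 1, m: -1, s: -2
SI base units of pressure: kg/(m·s²)

The claimed units kg/(m·s²) match the derived units, so the claim is correct.

Answer: Yes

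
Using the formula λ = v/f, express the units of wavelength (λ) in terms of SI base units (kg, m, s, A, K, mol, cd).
Units of each symbol in λ = v/f:
  v (wave speed): m/s
  f (frequency): 1/s  → in the denominator, contributes s

Multiplying the contributions: [m/s] · [s]
Adding exponents of each base unit: m: 1
SI base units of wavelength: m

Answer: m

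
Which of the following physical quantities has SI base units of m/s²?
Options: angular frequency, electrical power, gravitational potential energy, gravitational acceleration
Checking the SI base units of each option:
  angular frequency (ω = 2πf): 1/s  ✗
  electrical power (P = IV): kg·m²/s³  ✗
  gravitational potential energy (U = -GMm/r): kg·m²/s²  ✗
  gravitational acceleration (g = GM/r²): m/s²  ✓ matches

Only gravitational acceleration has units m/s².

Answer: gravitational acceleration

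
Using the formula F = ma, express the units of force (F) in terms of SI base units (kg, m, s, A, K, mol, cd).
Units of each symbol in F = ma:
  m (mass): kg
  a (acceleration): m/s²

Multiplying the contributions: [kg] · [m/s²]
Adding exponents of each base unit: kg: 1, m: 1, s: -2
SI base units of force: kg·m/s²

Answer: kg·m/s²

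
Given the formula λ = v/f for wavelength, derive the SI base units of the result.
Units of each symbol in λ = v/f:
  v (wave speed): m/s
  f (frequency): 1/s  → in the denominator, contributes s

Multiplying the contributions: [m/s] · [s]
Adding exponents of each base unit: m: 1
SI base units of wavelength: m

Answer: m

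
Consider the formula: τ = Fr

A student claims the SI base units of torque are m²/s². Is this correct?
Units of each symbol in τ = Fr:
  F (force): kg·m/s²
  r (lever arm): m

Multiplying the contributions: [kg·m/s²] · [m]
Adding exponents of each base unit: kg: 1, m: 2, s: -2
SI base units of torque: kg·m²/s²

The claimed units m²/s² (exponents m: 2, s: -2) do not match the derived units kg·m²/s² (exponents kg: 1, m: 2, s: -2), so the claim is incorrect.

Answer: No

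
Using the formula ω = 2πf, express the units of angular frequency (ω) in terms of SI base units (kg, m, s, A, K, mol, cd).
Units of each symbol in ω = 2πf:
  f (frequency): 1/s
  The factor 2π is dimensionless.

Multiplying the contributions: [1/s]
Adding exponents of each base unit: s: -1
SI base units of angular frequency: 1/s

Answer: 1/s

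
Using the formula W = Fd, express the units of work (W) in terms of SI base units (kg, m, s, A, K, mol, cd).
Units of each symbol in W = Fd:
  F (force): kg·m/s²
  d (displacement): m

Multiplying the contributions: [kg·m/s²] · [m]
Adding exponents of each base unit: kg: 1, m: 2, s: -2
SI base units of work: kg·m²/s²

Answer: kg·m²/s²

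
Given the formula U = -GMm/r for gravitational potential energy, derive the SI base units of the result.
Units of each symbol in U = -GMm/r:
  G (gravitational constant): m³/(kg·s²)
  M (mass): kg
  m (mass): kg
  r (distance): m  → in the denominator, contributes 1/m
  The minus sign does not affect the units.

Multiplying the contributions: [m³/(kg·s²)] · [kg] · [kg] · [1/m]
Adding exponents of each base unit: kg: 1, m: 2, s: -2
SI base units of gravitational potential energy: kg·m²/s²

Answer: kg·m²/s²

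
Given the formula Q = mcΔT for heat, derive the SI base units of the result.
Units of each symbol in Q = mcΔT:
  m (mass): kg
  c (specific heat capacity, in J/(kg·K)): m²/(s²·K)
  ΔT (temperature change): K

Multiplying the contributions: [kg] · [m²/(s²·K)] · [K]
Adding exponents of each base unit: kg: 1, m: 2, s: -2
SI base units of heat: kg·m²/s²

Answer: kg·m²/s²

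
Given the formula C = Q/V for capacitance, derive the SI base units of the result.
Units of each symbol in C = Q/V:
  Q (charge, in coulombs): s·A
  V (voltage, in volts): kg·m²/(s³·A)  → in the denominator, contributes s³·A/(kg·m²)

Multiplying the contributions: [s·A] · [s³·A/(kg·m²)]
Adding exponents of each base unit: kg: -1, m: -2, s: 4, A: 2
SI base units of capacitance: s⁴·A²/(kg·m²)

Answer: s⁴·A²/(kg·m²)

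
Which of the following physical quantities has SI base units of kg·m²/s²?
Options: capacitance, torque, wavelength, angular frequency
Checking the SI base units of each option:
  capacitance (C = Q/V): s⁴·A²/(kg·m²)  ✗
  torque (τ = Fr): kg·m²/s²  ✓ matches
  wavelength (λ = v/f): m  ✗
  angular frequency (ω = 2πf): 1/s  ✗

Only torque has units kg·m²/s².

Answer: torque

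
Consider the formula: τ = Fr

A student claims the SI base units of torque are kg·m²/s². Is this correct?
Units of each symbol in τ = Fr:
  F (force): kg·m/s²
  r (lever arm): m

Multiplying the contributions: [kg·m/s²] · [m]
Adding exponents of each base unit: kg: 1, m: 2, s: -2
SI base units of torque: kg·m²/s²

The claimed units kg·m²/s² match the derived units, so the claim is correct.

Answer: Yes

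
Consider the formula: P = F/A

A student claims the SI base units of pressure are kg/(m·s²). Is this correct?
Units of each symbol in P = F/A:
  F (force): kg·m/s²
  A (area): m²  → in the denominator, contributes 1/m²

Multiplying the contributions: [kg·m/s²] · [1/m²]
Adding exponents of each base unit: kg: 1, m: -1, s: -2
SI base units of pressure: kg/(m·s²)

The claimed units kg/(m·s²) match the derived units, so the claim is correct.

Answer: Yes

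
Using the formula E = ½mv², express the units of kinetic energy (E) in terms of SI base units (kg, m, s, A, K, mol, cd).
Units of each symbol in E = ½mv²:
  m (mass): kg
  v (speed): m/s  → to the power 2, contributes m²/s²
  The factor ½ is dimensionless.

Multiplying the contributions: [kg] · [m²/s²]
Adding exponents of each base unit: kg: 1, m: 2, s: -2
SI base units of kinetic energy: kg·m²/s²

Answer: kg·m²/s²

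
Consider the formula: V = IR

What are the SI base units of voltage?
Units of each symbol in V = IR:
  I (current): A
  R (resistance, in ohms): kg·m²/(s³·A²)

Multiplying the contributions: [A] · [kg·m²/(s³·A²)]
Adding exponents of each base unit: kg: 1, m: 2, s: -3, A: -1
SI base units of voltage: kg·m²/(s³·A)

Answer: kg·m²/(s³·A)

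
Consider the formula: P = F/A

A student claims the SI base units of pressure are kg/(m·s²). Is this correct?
Units of each symbol in P = F/A:
  F (force): kg·m/s²
  A (area): m²  → in the denominator, contributes 1/m²

Multiplying the contributions: [kg·m/s²] · [1/m²]
Adding exponents of each base unit: kg: 1, m: -1, s: -2
SI base units of pressure: kg/(m·s²)

The claimed units kg/(m·s²) match the derived units, so the claim is correct.

Answer: Yes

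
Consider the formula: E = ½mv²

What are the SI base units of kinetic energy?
Units of each symbol in E = ½mv²:
  m (mass): kg
  v (speed): m/s  → to the power 2, contributes m²/s²
  The factor ½ is dimensionless.

Multiplying the contributions: [kg] · [m²/s²]
Adding exponents of each base unit: kg: 1, m: 2, s: -2
SI base units of kinetic energy: kg·m²/s²

Answer: kg·m²/s²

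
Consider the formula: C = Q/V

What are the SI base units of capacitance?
Units of each symbol in C = Q/V:
  Q (charge, in coulombs): s·A
  V (voltage, in volts): kg·m²/(s³·A)  → in the denominator, contributes s³·A/(kg·m²)

Multiplying the contributions: [s·A] · [s³·A/(kg·m²)]
Adding exponents of each base unit: kg: -1, m: -2, s: 4, A: 2
SI base units of capacitance: s⁴·A²/(kg·m²)

Answer: s⁴·A²/(kg·m²)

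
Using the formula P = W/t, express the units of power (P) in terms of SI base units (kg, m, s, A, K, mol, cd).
Units of each symbol in P = W/t:
  W (work): kg·m²/s²
  t (time): s  → in the denominator, contributes 1/s

Multiplying the contributions: [kg·m²/s²] · [1/s]
Adding exponents of each base unit: kg: 1, m: 2, s: -3
SI base units of power: kg·m²/s³

Answer: kg·m²/s³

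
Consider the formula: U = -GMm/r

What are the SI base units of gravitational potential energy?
Units of each symbol in U = -GMm/r:
  G (gravitational constant): m³/(kg·s²)
  M (mass): kg
  m (mass): kg
  r (distance): m  → in the denominator, contributes 1/m
  The minus sign does not affect the units.

Multiplying the contributions: [m³/(kg·s²)] · [kg] · [kg] · [1/m]
Adding exponents of each base unit: kg: 1, m: 2, s: -2
SI base units of gravitational potential energy: kg·m²/s²

Answer: kg·m²/s²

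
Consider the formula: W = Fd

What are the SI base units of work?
Units of each symbol in W = Fd:
  F (force): kg·m/s²
  d (displacement): m

Multiplying the contributions: [kg·m/s²] · [m]
Adding exponents of each base unit: kg: 1, m: 2, s: -2
SI base units of work: kg·m²/s²

Answer: kg·m²/s²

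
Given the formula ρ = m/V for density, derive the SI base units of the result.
Units of each symbol in ρ = m/V:
  m (mass): kg
  V (volume): m³  → in the denominator, contributes 1/m³

Multiplying the contributions: [kg] · [1/m³]
Adding exponents of each base unit: kg: 1, m: -3
SI base units of density: kg/m³

Answer: kg/m³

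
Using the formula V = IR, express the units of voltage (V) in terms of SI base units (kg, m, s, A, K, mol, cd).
Units of each symbol in V = IR:
  I (current): A
  R (resistance, in ohms): kg·m²/(s³·A²)

Multiplying the contributions: [A] · [kg·m²/(s³·A²)]
Adding exponents of each base unit: kg: 1, m: 2, s: -3, A: -1
SI base units of voltage: kg·m²/(s³·A)

Answer: kg·m²/(s³·A)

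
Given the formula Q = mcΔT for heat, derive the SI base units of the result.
Units of each symbol in Q = mcΔT:
  m (mass): kg
  c (specific heat capacity, in J/(kg·K)): m²/(s²·K)
  ΔT (temperature change): K

Multiplying the contributions: [kg] · [m²/(s²·K)] · [K]
Adding exponents of each base unit: kg: 1, m: 2, s: -2
SI base units of heat: kg·m²/s²

Answer: kg·m²/s²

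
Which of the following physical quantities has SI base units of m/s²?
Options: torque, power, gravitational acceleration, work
Checking the SI base units of each option:
  torque (τ = Fr): kg·m²/s²  ✗
  power (P = W/t): kg·m²/s³  ✗
  gravitational acceleration (g = GM/r²): m/s²  ✓ matches
  work (W = Fd): kg·m²/s²  ✗

Only gravitational acceleration has units m/s².

Answer: gravitational acceleration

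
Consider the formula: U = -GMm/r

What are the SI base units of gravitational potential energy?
Units of each symbol in U = -GMm/r:
  G (gravitational constant): m³/(kg·s²)
  M (mass): kg
  m (mass): kg
  r (distance): m  → in the denominator, contributes 1/m
  The minus sign does not affect the units.

Multiplying the contributions: [m³/(kg·s²)] · [kg] · [kg] · [1/m]
Adding exponents of each base unit: kg: 1, m: 2, s: -2
SI base units of gravitational potential energy: kg·m²/s²

Answer: kg·m²/s²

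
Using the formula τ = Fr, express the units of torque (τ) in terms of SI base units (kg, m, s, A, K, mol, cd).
Units of each symbol in τ = Fr:
  F (force): kg·m/s²
  r (lever arm): m

Multiplying the contributions: [kg·m/s²] · [m]
Adding exponents of each base unit: kg: 1, m: 2, s: -2
SI base units of torque: kg·m²/s²

Answer: kg·m²/s²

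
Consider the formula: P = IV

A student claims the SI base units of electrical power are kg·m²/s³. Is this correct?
Units of each symbol in P = IV:
  I (current): A
  V (voltage, in volts): kg·m²/(s³·A)

Multiplying the contributions: [A] · [kg·m²/(s³·A)]
Adding exponents of each base unit: kg: 1, m: 2, s: -3
SI base units of electrical power: kg·m²/s³

The claimed units kg·m²/s³ match the derived units, so the claim is correct.

Answer: Yes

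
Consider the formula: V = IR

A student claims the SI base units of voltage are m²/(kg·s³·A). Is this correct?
Units of each symbol in V = IR:
  I (current): A
  R (resistance, in ohms): kg·m²/(s³·A²)

Multiplying the contributions: [A] · [kg·m²/(s³·A²)]
Adding exponents of each base unit: kg: 1, m: 2, s: -3, A: -1
SI base units of voltage: kg·m²/(s³·A)

The claimed units m²/(kg·s³·A) (exponents kg: -1, m: 2, s: -3, A: -1) do not match the derived units kg·m²/(s³·A) (exponents kg: 1, m: 2, s: -3, A: -1), so the claim is incorrect.

Answer: No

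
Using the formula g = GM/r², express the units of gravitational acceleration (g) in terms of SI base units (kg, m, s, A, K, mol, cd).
Units of each symbol in g = GM/r²:
  G (gravitational constant): m³/(kg·s²)
  M (mass): kg
  r (distance): m  → to the power 2 in the denominator, contributes 1/m²

Multiplying the contributions: [m³/(kg·s²)] · [kg] · [1/m²]
Adding exponents of each base unit: m: 1, s: -2
SI base units of gravitational acceleration: m/s²

Answer: m/s²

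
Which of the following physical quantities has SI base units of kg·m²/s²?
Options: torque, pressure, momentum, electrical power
Checking the SI base units of each option:
  torque (τ = Fr): kg·m²/s²  ✓ matches
  pressure (P = F/A): kg/(m·s²)  ✗
  momentum (p = mv): kg·m/s  ✗
  electrical power (P = IV): kg·m²/s³  ✗

Only torque has units kg·m²/s².

Answer: torque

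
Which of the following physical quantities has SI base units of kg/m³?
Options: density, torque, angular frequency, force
Checking the SI base units of each option:
  density (ρ = m/V): kg/m³  ✓ matches
  torque (τ = Fr): kg·m²/s²  ✗
  angular frequency (ω = 2πf): 1/s  ✗
  force (F = ma): kg·m/s²  ✗

Only density has units kg/m³.

Answer: density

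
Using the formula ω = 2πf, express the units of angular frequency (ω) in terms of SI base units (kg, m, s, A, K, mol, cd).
Units of each symbol in ω = 2πf:
  f (frequency): 1/s
  The factor 2π is dimensionless.

Multiplying the contributions: [1/s]
Adding exponents of each base unit: s: -1
SI base units of angular frequency: 1/s

Answer: 1/s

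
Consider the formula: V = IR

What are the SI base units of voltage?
Units of each symbol in V = IR:
  I (current): A
  R (resistance, in ohms): kg·m²/(s³·A²)

Multiplying the contributions: [A] · [kg·m²/(s³·A²)]
Adding exponents of each base unit: kg: 1, m: 2, s: -3, A: -1
SI base units of voltage: kg·m²/(s³·A)

Answer: kg·m²/(s³·A)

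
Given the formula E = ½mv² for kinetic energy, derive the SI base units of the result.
Units of each symbol in E = ½mv²:
  m (mass): kg
  v (speed): m/s  → to the power 2, contributes m²/s²
  The factor ½ is dimensionless.

Multiplying the contributions: [kg] · [m²/s²]
Adding exponents of each base unit: kg: 1, m: 2, s: -2
SI base units of kinetic energy: kg·m²/s²

Answer: kg·m²/s²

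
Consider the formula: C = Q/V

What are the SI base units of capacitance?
Units of each symbol in C = Q/V:
  Q (charge, in coulombs): s·A
  V (voltage, in volts): kg·m²/(s³·A)  → in the denominator, contributes s³·A/(kg·m²)

Multiplying the contributions: [s·A] · [s³·A/(kg·m²)]
Adding exponents of each base unit: kg: -1, m: -2, s: 4, A: 2
SI base units of capacitance: s⁴·A²/(kg·m²)

Answer: s⁴·A²/(kg·m²)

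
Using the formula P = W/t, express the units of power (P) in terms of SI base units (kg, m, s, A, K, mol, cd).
Units of each symbol in P = W/t:
  W (work): kg·m²/s²
  t (time): s  → in the denominator, contributes 1/s

Multiplying the contributions: [kg·m²/s²] · [1/s]
Adding exponents of each base unit: kg: 1, m: 2, s: -3
SI base units of power: kg·m²/s³

Answer: kg·m²/s³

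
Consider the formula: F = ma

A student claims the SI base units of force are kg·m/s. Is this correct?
Units of each symbol in F = ma:
  m (mass): kg
  a (acceleration): m/s²

Multiplying the contributions: [kg] · [m/s²]
Adding exponents of each base unit: kg: 1, m: 1, s: -2
SI base units of force: kg·m/s²

The claimed units kg·m/s (exponents kg: 1, m: 1, s: -1) do not match the derived units kg·m/s² (exponents kg: 1, m: 1, s: -2), so the claim is incorrect.

Answer: No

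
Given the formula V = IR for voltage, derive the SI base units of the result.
Units of each symbol in V = IR:
  I (current): A
  R (resistance, in ohms): kg·m²/(s³·A²)

Multiplying the contributions: [A] · [kg·m²/(s³·A²)]
Adding exponents of each base unit: kg: 1, m: 2, s: -3, A: -1
SI base units of voltage: kg·m²/(s³·A)

Answer: kg·m²/(s³·A)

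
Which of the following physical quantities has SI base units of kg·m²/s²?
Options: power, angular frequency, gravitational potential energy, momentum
Checking the SI base units of each option:
  power (P = W/t): kg·m²/s³  ✗
  angular frequency (ω = 2πf): 1/s  ✗
  gravitational potential energy (U = -GMm/r): kg·m²/s²  ✓ matches
  momentum (p = mv): kg·m/s  ✗

Only gravitational potential energy has units kg·m²/s².

Answer: gravitational potential energy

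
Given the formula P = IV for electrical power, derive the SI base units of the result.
Units of each symbol in P = IV:
  I (current): A
  V (voltage, in volts): kg·m²/(s³·A)

Multiplying the contributions: [A] · [kg·m²/(s³·A)]
Adding exponents of each base unit: kg: 1, m: 2, s: -3
SI base units of electrical power: kg·m²/s³

Answer: kg·m²/s³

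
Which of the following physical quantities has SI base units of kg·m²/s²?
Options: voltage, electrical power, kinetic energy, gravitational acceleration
Checking the SI base units of each option:
  voltage (V = IR): kg·m²/(s³·A)  ✗
  electrical power (P = IV): kg·m²/s³  ✗
  kinetic energy (E = ½mv²): kg·m²/s²  ✓ matches
  gravitational acceleration (g = GM/r²): m/s²  ✗

Only kinetic energy has units kg·m²/s².

Answer: kinetic energy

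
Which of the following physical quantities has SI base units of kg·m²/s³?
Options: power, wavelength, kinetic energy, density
Checking the SI base units of each option:
  power (P = W/t): kg·m²/s³  ✓ matches
  wavelength (λ = v/f): m  ✗
  kinetic energy (E = ½mv²): kg·m²/s²  ✗
  density (ρ = m/V): kg/m³  ✗

Only power has units kg·m²/s³.

Answer: power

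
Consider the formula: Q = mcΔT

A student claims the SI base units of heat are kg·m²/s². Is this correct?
Units of each symbol in Q = mcΔT:
  m (mass): kg
  c (specific heat capacity, in J/(kg·K)): m²/(s²·K)
  ΔT (temperature change): K

Multiplying the contributions: [kg] · [m²/(s²·K)] · [K]
Adding exponents of each base unit: kg: 1, m: 2, s: -2
SI base units of heat: kg·m²/s²

The claimed units kg·m²/s² match the derived units, so the claim is correct.

Answer: Yes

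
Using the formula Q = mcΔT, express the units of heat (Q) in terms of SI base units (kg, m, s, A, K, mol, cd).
Units of each symbol in Q = mcΔT:
  m (mass): kg
  c (specific heat capacity, in J/(kg·K)): m²/(s²·K)
  ΔT (temperature change): K

Multiplying the contributions: [kg] · [m²/(s²·K)] · [K]
Adding exponents of each base unit: kg: 1, m: 2, s: -2
SI base units of heat: kg·m²/s²

Answer: kg·m²/s²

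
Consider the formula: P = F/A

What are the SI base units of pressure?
Units of each symbol in P = F/A:
  F (force): kg·m/s²
  A (area): m²  → in the denominator, contributes 1/m²

Multiplying the contributions: [kg·m/s²] · [1/m²]
Adding exponents of each base unit: kg: 1, m: -1, s: -2
SI base units of pressure: kg/(m·s²)

Answer: kg/(m·s²)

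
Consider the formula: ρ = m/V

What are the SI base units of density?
Units of each symbol in ρ = m/V:
  m (mass): kg
  V (volume): m³  → in the denominator, contributes 1/m³

Multiplying the contributions: [kg] · [1/m³]
Adding exponents of each base unit: kg: 1, m: -3
SI base units of density: kg/m³

Answer: kg/m³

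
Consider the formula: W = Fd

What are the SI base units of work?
Units of each symbol in W = Fd:
  F (force): kg·m/s²
  d (displacement): m

Multiplying the contributions: [kg·m/s²] · [m]
Adding exponents of each base unit: kg: 1, m: 2, s: -2
SI base units of work: kg·m²/s²

Answer: kg·m²/s²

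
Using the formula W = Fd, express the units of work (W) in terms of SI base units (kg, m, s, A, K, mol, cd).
Units of each symbol in W = Fd:
  F (force): kg·m/s²
  d (displacement): m

Multiplying the contributions: [kg·m/s²] · [m]
Adding exponents of each base unit: kg: 1, m: 2, s: -2
SI base units of work: kg·m²/s²

Answer: kg·m²/s²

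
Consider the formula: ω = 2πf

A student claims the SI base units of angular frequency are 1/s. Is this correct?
Units of each symbol in ω = 2πf:
  f (frequency): 1/s
  The factor 2π is dimensionless.

Multiplying the contributions: [1/s]
Adding exponents of each base unit: s: -1
SI base units of angular frequency: 1/s

The claimed units 1/s match the derived units, so the claim is correct.

Answer: Yes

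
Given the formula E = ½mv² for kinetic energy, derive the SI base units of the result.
Units of each symbol in E = ½mv²:
  m (mass): kg
  v (speed): m/s  → to the power 2, contributes m²/s²
  The factor ½ is dimensionless.

Multiplying the contributions: [kg] · [m²/s²]
Adding exponents of each base unit: kg: 1, m: 2, s: -2
SI base units of kinetic energy: kg·m²/s²

Answer: kg·m²/s²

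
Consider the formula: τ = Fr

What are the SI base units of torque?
Units of each symbol in τ = Fr:
  F (force): kg·m/s²
  r (lever arm): m

Multiplying the contributions: [kg·m/s²] · [m]
Adding exponents of each base unit: kg: 1, m: 2, s: -2
SI base units of torque: kg·m²/s²

Answer: kg·m²/s²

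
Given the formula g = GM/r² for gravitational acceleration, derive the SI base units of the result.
Units of each symbol in g = GM/r²:
  G (gravitational constant): m³/(kg·s²)
  M (mass): kg
  r (distance): m  → to the power 2 in the denominator, contributes 1/m²

Multiplying the contributions: [m³/(kg·s²)] · [kg] · [1/m²]
Adding exponents of each base unit: m: 1, s: -2
SI base units of gravitational acceleration: m/s²

Answer: m/s²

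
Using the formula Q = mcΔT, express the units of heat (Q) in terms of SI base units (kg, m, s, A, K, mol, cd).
Units of each symbol in Q = mcΔT:
  m (mass): kg
  c (specific heat capacity, in J/(kg·K)): m²/(s²·K)
  ΔT (temperature change): K

Multiplying the contributions: [kg] · [m²/(s²·K)] · [K]
Adding exponents of each base unit: kg: 1, m: 2, s: -2
SI base units of heat: kg·m²/s²

Answer: kg·m²/s²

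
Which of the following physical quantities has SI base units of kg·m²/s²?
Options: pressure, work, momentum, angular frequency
Checking the SI base units of each option:
  pressure (P = F/A): kg/(m·s²)  ✗
  work (W = Fd): kg·m²/s²  ✓ matches
  momentum (p = mv): kg·m/s  ✗
  angular frequency (ω = 2πf): 1/s  ✗

Only work has units kg·m²/s².

Answer: work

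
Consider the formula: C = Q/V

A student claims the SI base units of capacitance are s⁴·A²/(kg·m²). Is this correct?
Units of each symbol in C = Q/V:
  Q (charge, in coulombs): s·A
  V (voltage, in volts): kg·m²/(s³·A)  → in the denominator, contributes s³·A/(kg·m²)

Multiplying the contributions: [s·A] · [s³·A/(kg·m²)]
Adding exponents of each base unit: kg: -1, m: -2, s: 4, A: 2
SI base units of capacitance: s⁴·A²/(kg·m²)

The claimed units s⁴·A²/(kg·m²) match the derived units, so the claim is correct.

Answer: Yes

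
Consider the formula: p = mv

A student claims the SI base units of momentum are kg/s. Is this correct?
Units of each symbol in p = mv:
  m (mass): kg
  v (velocity): m/s

Multiplying the contributions: [kg] · [m/s]
Adding exponents of each base unit: kg: 1, m: 1, s: -1
SI base units of momentum: kg·m/s

The claimed units kg/s (exponents kg: 1, s: -1) do not match the derived units kg·m/s (exponents kg: 1, m: 1, s: -1), so the claim is incorrect.

Answer: No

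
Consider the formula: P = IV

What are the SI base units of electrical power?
Units of each symbol in P = IV:
  I (current): A
  V (voltage, in volts): kg·m²/(s³·A)

Multiplying the contributions: [A] · [kg·m²/(s³·A)]
Adding exponents of each base unit: kg: 1, m: 2, s: -3
SI base units of electrical power: kg·m²/s³

Answer: kg·m²/s³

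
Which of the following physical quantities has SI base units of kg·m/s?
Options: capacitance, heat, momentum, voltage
Checking the SI base units of each option:
  capacitance (C = Q/V): s⁴·A²/(kg·m²)  ✗
  heat (Q = mcΔT): kg·m²/s²  ✗
  momentum (p = mv): kg·m/s  ✓ matches
  voltage (V = IR): kg·m²/(s³·A)  ✗

Only momentum has units kg·m/s.

Answer: momentum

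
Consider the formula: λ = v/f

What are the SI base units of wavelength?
Units of each symbol in λ = v/f:
  v (wave speed): m/s
  f (frequency): 1/s  → in the denominator, contributes s

Multiplying the contributions: [m/s] · [s]
Adding exponents of each base unit: m: 1
SI base units of wavelength: m

Answer: m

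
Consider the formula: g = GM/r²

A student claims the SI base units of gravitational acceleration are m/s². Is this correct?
Units of each symbol in g = GM/r²:
  G (gravitational constant): m³/(kg·s²)
  M (mass): kg
  r (distance): m  → to the power 2 in the denominator, contributes 1/m²

Multiplying the contributions: [m³/(kg·s²)] · [kg] · [1/m²]
Adding exponents of each base unit: m: 1, s: -2
SI base units of gravitational acceleration: m/s²

The claimed units m/s² match the derived units, so the claim is correct.

Answer: Yes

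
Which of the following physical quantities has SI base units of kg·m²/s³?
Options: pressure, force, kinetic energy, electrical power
Checking the SI base units of each option:
  pressure (P = F/A): kg/(m·s²)  ✗
  force (F = ma): kg·m/s²  ✗
  kinetic energy (E = ½mv²): kg·m²/s²  ✗
  electrical power (P = IV): kg·m²/s³  ✓ matches

Only electrical power has units kg·m²/s³.

Answer: electrical power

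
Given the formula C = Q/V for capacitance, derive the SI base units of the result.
Units of each symbol in C = Q/V:
  Q (charge, in coulombs): s·A
  V (voltage, in volts): kg·m²/(s³·A)  → in the denominator, contributes s³·A/(kg·m²)

Multiplying the contributions: [s·A] · [s³·A/(kg·m²)]
Adding exponents of each base unit: kg: -1, m: -2, s: 4, A: 2
SI base units of capacitance: s⁴·A²/(kg·m²)

Answer: s⁴·A²/(kg·m²)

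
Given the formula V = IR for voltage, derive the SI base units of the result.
Units of each symbol in V = IR:
  I (current): A
  R (resistance, in ohms): kg·m²/(s³·A²)

Multiplying the contributions: [A] · [kg·m²/(s³·A²)]
Adding exponents of each base unit: kg: 1, m: 2, s: -3, A: -1
SI base units of voltage: kg·m²/(s³·A)

Answer: kg·m²/(s³·A)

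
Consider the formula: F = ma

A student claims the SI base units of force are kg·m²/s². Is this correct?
Units of each symbol in F = ma:
  m (mass): kg
  a (acceleration): m/s²

Multiplying the contributions: [kg] · [m/s²]
Adding exponents of each base unit: kg: 1, m: 1, s: -2
SI base units of force: kg·m/s²

The claimed units kg·m²/s² (exponents kg: 1, m: 2, s: -2) do not match the derived units kg·m/s² (exponents kg: 1, m: 1, s: -2), so the claim is incorrect.

Answer: No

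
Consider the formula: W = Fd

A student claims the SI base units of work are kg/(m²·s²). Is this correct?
Units of each symbol in W = Fd:
  F (force): kg·m/s²
  d (displacement): m

Multiplying the contributions: [kg·m/s²] · [m]
Adding exponents of each base unit: kg: 1, m: 2, s: -2
SI base units of work: kg·m²/s²

The claimed units kg/(m²·s²) (exponents kg: 1, m: -2, s: -2) do not match the derived units kg·m²/s² (exponents kg: 1, m: 2, s: -2), so the claim is incorrect.

Answer: No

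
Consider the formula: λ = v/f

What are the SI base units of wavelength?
Units of each symbol in λ = v/f:
  v (wave speed): m/s
  f (frequency): 1/s  → in the denominator, contributes s

Multiplying the contributions: [m/s] · [s]
Adding exponents of each base unit: m: 1
SI base units of wavelength: m

Answer: m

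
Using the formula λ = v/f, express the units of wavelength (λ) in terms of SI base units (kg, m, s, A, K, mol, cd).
Units of each symbol in λ = v/f:
  v (wave speed): m/s
  f (frequency): 1/s  → in the denominator, contributes s

Multiplying the contributions: [m/s] · [s]
Adding exponents of each base unit: m: 1
SI base units of wavelength: m

Answer: m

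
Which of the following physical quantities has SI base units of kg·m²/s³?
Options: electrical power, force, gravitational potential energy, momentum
Checking the SI base units of each option:
  electrical power (P = IV): kg·m²/s³  ✓ matches
  force (F = ma): kg·m/s²  ✗
  gravitational potential energy (U = -GMm/r): kg·m²/s²  ✗
  momentum (p = mv): kg·m/s  ✗

Only electrical power has units kg·m²/s³.

Answer: electrical power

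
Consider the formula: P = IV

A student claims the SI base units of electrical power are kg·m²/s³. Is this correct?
Units of each symbol in P = IV:
  I (current): A
  V (voltage, in volts): kg·m²/(s³·A)

Multiplying the contributions: [A] · [kg·m²/(s³·A)]
Adding exponents of each base unit: kg: 1, m: 2, s: -3
SI base units of electrical power: kg·m²/s³

The claimed units kg·m²/s³ match the derived units, so the claim is correct.

Answer: Yes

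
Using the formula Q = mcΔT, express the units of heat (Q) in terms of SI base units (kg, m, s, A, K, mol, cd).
Units of each symbol in Q = mcΔT:
  m (mass): kg
  c (specific heat capacity, in J/(kg·K)): m²/(s²·K)
  ΔT (temperature change): K

Multiplying the contributions: [kg] · [m²/(s²·K)] · [K]
Adding exponents of each base unit: kg: 1, m: 2, s: -2
SI base units of heat: kg·m²/s²

Answer: kg·m²/s²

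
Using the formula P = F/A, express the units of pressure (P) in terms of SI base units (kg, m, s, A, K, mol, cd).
Units of each symbol in P = F/A:
  F (force): kg·m/s²
  A (area): m²  → in the denominator, contributes 1/m²

Multiplying the contributions: [kg·m/s²] · [1/m²]
Adding exponents of each base unit: kg: 1, m: -1, s: -2
SI base units of pressure: kg/(m·s²)

Answer: kg/(m·s²)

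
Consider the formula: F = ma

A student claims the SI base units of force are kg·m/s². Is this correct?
Units of each symbol in F = ma:
  m (mass): kg
  a (acceleration): m/s²

Multiplying the contributions: [kg] · [m/s²]
Adding exponents of each base unit: kg: 1, m: 1, s: -2
SI base units of force: kg·m/s²

The claimed units kg·m/s² match the derived units, so the claim is correct.

Answer: Yes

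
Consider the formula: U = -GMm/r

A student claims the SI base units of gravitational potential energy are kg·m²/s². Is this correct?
Units of each symbol in U = -GMm/r:
  G (gravitational constant): m³/(kg·s²)
  M (mass): kg
  m (mass): kg
  r (distance): m  → in the denominator, contributes 1/m
  The minus sign does not affect the units.

Multiplying the contributions: [m³/(kg·s²)] · [kg] · [kg] · [1/m]
Adding exponents of each base unit: kg: 1, m: 2, s: -2
SI base units of gravitational potential energy: kg·m²/s²

The claimed units kg·m²/s² match the derived units, so the claim is correct.

Answer: Yes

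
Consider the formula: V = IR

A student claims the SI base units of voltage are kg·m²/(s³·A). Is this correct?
Units of each symbol in V = IR:
  I (current): A
  R (resistance, in ohms): kg·m²/(s³·A²)

Multiplying the contributions: [A] · [kg·m²/(s³·A²)]
Adding exponents of each base unit: kg: 1, m: 2, s: -3, A: -1
SI base units of voltage: kg·m²/(s³·A)

The claimed units kg·m²/(s³·A) match the derived units, so the claim is correct.

Answer: Yes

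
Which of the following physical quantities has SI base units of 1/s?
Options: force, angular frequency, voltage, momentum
Checking the SI base units of each option:
  force (F = ma): kg·m/s²  ✗
  angular frequency (ω = 2πf): 1/s  ✓ matches
  voltage (V = IR): kg·m²/(s³·A)  ✗
  momentum (p = mv): kg·m/s  ✗

Only angular frequency has units 1/s.

Answer: angular frequency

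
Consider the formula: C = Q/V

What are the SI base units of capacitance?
Units of each symbol in C = Q/V:
  Q (charge, in coulombs): s·A
  V (voltage, in volts): kg·m²/(s³·A)  → in the denominator, contributes s³·A/(kg·m²)

Multiplying the contributions: [s·A] · [s³·A/(kg·m²)]
Adding exponents of each base unit: kg: -1, m: -2, s: 4, A: 2
SI base units of capacitance: s⁴·A²/(kg·m²)

Answer: s⁴·A²/(kg·m²)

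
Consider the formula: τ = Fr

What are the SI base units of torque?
Units of each symbol in τ = Fr:
  F (force): kg·m/s²
  r (lever arm): m

Multiplying the contributions: [kg·m/s²] · [m]
Adding exponents of each base unit: kg: 1, m: 2, s: -2
SI base units of torque: kg·m²/s²

Answer: kg·m²/s²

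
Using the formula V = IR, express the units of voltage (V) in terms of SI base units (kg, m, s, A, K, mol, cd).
Units of each symbol in V = IR:
  I (current): A
  R (resistance, in ohms): kg·m²/(s³·A²)

Multiplying the contributions: [A] · [kg·m²/(s³·A²)]
Adding exponents of each base unit: kg: 1, m: 2, s: -3, A: -1
SI base units of voltage: kg·m²/(s³·A)

Answer: kg·m²/(s³·A)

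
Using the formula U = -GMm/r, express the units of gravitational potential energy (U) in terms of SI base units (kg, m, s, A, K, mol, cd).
Units of each symbol in U = -GMm/r:
  G (gravitational constant): m³/(kg·s²)
  M (mass): kg
  m (mass): kg
  r (distance): m  → in the denominator, contributes 1/m
  The minus sign does not affect the units.

Multiplying the contributions: [m³/(kg·s²)] · [kg] · [kg] · [1/m]
Adding exponents of each base unit: kg: 1, m: 2, s: -2
SI base units of gravitational potential energy: kg·m²/s²

Answer: kg·m²/s²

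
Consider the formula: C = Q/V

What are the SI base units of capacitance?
Units of each symbol in C = Q/V:
  Q (charge, in coulombs): s·A
  V (voltage, in volts): kg·m²/(s³·A)  → in the denominator, contributes s³·A/(kg·m²)

Multiplying the contributions: [s·A] · [s³·A/(kg·m²)]
Adding exponents of each base unit: kg: -1, m: -2, s: 4, A: 2
SI base units of capacitance: s⁴·A²/(kg·m²)

Answer: s⁴·A²/(kg·m²)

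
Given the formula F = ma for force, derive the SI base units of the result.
Units of each symbol in F = ma:
  m (mass): kg
  a (acceleration): m/s²

Multiplying the contributions: [kg] · [m/s²]
Adding exponents of each base unit: kg: 1, m: 1, s: -2
SI base units of force: kg·m/s²

Answer: kg·m/s²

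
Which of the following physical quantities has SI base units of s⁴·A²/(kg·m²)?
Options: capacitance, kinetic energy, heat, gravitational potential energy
Checking the SI base units of each option:
  capacitance (C = Q/V): s⁴·A²/(kg·m²)  ✓ matches
  kinetic energy (E = ½mv²): kg·m²/s²  ✗
  heat (Q = mcΔT): kg·m²/s²  ✗
  gravitational potential energy (U = -GMm/r): kg·m²/s²  ✗

Only capacitance has units s⁴·A²/(kg·m²).

Answer: capacitance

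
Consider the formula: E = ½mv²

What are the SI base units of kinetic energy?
Units of each symbol in E = ½mv²:
  m (mass): kg
  v (speed): m/s  → to the power 2, contributes m²/s²
  The factor ½ is dimensionless.

Multiplying the contributions: [kg] · [m²/s²]
Adding exponents of each base unit: kg: 1, m: 2, s: -2
SI base units of kinetic energy: kg·m²/s²

Answer: kg·m²/s²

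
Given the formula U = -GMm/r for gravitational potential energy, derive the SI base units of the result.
Units of each symbol in U = -GMm/r:
  G (gravitational constant): m³/(kg·s²)
  M (mass): kg
  m (mass): kg
  r (distance): m  → in the denominator, contributes 1/m
  The minus sign does not affect the units.

Multiplying the contributions: [m³/(kg·s²)] · [kg] · [kg] · [1/m]
Adding exponents of each base unit: kg: 1, m: 2, s: -2
SI base units of gravitational potential energy: kg·m²/s²

Answer: kg·m²/s²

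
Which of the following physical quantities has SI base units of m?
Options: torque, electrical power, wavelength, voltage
Checking the SI base units of each option:
  torque (τ = Fr): kg·m²/s²  ✗
  electrical power (P = IV): kg·m²/s³  ✗
  wavelength (λ = v/f): m  ✓ matches
  voltage (V = IR): kg·m²/(s³·A)  ✗

Only wavelength has units m.

Answer: wavelength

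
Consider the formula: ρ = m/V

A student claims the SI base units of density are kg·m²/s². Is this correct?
Units of each symbol in ρ = m/V:
  m (mass): kg
  V (volume): m³  → in the denominator, contributes 1/m³

Multiplying the contributions: [kg] · [1/m³]
Adding exponents of each base unit: kg: 1, m: -3
SI base units of density: kg/m³

The claimed units kg·m²/s² (exponents kg: 1, m: 2, s: -2) do not match the derived units kg/m³ (exponents kg: 1, m: -3), so the claim is incorrect.

Answer: No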